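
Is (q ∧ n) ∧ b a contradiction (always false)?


Truth table over {b, n, q}:
b | n | q | φ
-------------
F | F | F | F
T | F | F | F
F | T | F | F
T | T | F | F
F | F | T | F
T | F | T | F
F | T | T | F
T | T | T | T
Satisfying assignment at row 8: b=T, n=T, q=T gives T.

No, it is not a contradiction.


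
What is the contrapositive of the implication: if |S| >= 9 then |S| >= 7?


The contrapositive of (P → Q) is (¬Q → ¬P); it is logically equivalent to the original.
Here P = '|S| >= 9' and Q = '|S| >= 7'.

If not (|S| >= 7), then not (|S| >= 9).


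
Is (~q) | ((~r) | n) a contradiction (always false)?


Truth table over {n, q, r}:
n | q | r | φ
-------------
False | False | False | True
True | False | False | True
False | True | False | True
True | True | False | True
False | False | True | True
True | False | True | True
False | True | True | False
True | True | True | True
Satisfying assignment at row 1: n=False, q=False, r=False gives True.

No, it is not a contradiction.


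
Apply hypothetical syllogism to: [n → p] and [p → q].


Hypothetical syllogism: from (P → Q) and (Q → R), infer (P → R).
Chain the two implications through the shared middle term 'p'.

n → q


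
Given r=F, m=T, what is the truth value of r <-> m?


Biconditional is true when both operands have the same truth value.
Substitute: r=F, m=T.
F <-> T evaluates to F.

F


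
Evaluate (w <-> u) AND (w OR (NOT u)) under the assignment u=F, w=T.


Substitute u=F, w=T:
w <-> u = T <-> F = F
NOT u = T
w OR (NOT u) = T OR T = T
(w <-> u) AND (w OR (NOT u)) = F AND T = F

F


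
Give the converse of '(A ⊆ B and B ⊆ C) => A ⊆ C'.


The converse of (P → Q) is (Q → P). It is not in general equivalent to the original.
Here P = '(A ⊆ B and B ⊆ C)' and Q = 'A ⊆ C'.

If A ⊆ C, then (A ⊆ B and B ⊆ C).


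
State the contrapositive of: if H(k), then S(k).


The contrapositive of (P → Q) is (¬Q → ¬P); it is logically equivalent to the original.
Here P = 'H(k)' and Q = 'S(k)'.

If not (S(k)), then not (H(k)).


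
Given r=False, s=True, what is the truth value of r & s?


Conjunction is true only when both operands are true.
Substitute: r=False, s=True.
False & True evaluates to False.

False


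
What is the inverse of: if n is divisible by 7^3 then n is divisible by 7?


The inverse of (P → Q) is (¬P → ¬Q). It is equivalent to the converse, not to the original.
Here P = 'n is divisible by 7^3' and Q = 'n is divisible by 7'.

If not (n is divisible by 7^3), then not (n is divisible by 7).


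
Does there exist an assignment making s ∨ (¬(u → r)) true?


Search for a satisfying assignment over {r, s, u}.
Try r=F, s=T, u=F: the formula evaluates to T.
A satisfying assignment exists.

Satisfiable.


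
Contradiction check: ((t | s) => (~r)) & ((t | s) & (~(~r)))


Truth table over {r, s, t}:
r | s | t | φ
-------------
False | False | False | False
True | False | False | False
False | True | False | False
True | True | False | False
False | False | True | False
True | False | True | False
False | True | True | False
True | True | True | False
Every row is false.

Yes, it is a contradiction.


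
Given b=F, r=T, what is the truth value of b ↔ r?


Biconditional is true when both operands have the same truth value.
Substitute: b=F, r=T.
F ↔ T evaluates to F.

F


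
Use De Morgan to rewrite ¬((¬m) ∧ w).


De Morgan: the negation of a conjunction is the disjunction of the negations.
Distribute ¬ across ∧, flipping it to ∨, and negate each literal.

m ∨ (¬w)


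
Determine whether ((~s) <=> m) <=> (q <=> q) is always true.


Build the truth table over {m, q, s}:
m | q | s | φ
-------------
False | False | False | False
True | False | False | True
False | True | False | False
True | True | False | True
False | False | True | True
True | False | True | False
False | True | True | True
True | True | True | False
Counterexample at row 1: with m=False, q=False, s=False, the formula is False.

No, it is not a tautology.


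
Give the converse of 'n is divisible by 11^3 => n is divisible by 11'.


The converse of (P → Q) is (Q → P). It is not in general equivalent to the original.
Here P = 'n is divisible by 11^3' and Q = 'n is divisible by 11'.

If n is divisible by 11, then n is divisible by 11^3.


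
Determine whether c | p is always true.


Build the truth table over {c, p}:
c | p | φ
---------
False | False | False
True | False | True
False | True | True
True | True | True
Counterexample at row 1: with c=False, p=False, the formula is False.

No, it is not a tautology.


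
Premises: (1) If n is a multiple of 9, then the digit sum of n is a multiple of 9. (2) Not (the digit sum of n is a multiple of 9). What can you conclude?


Modus tollens: from (P → Q) and ¬Q, infer ¬P.
Q = 'the digit sum of n is a multiple of 9' is denied; since P → Q, P must also fail.

Not (n is a multiple of 9).


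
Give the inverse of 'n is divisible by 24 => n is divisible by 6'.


The inverse of (P → Q) is (¬P → ¬Q). It is equivalent to the converse, not to the original.
Here P = 'n is divisible by 24' and Q = 'n is divisible by 6'.

If not (n is divisible by 24), then not (n is divisible by 6).


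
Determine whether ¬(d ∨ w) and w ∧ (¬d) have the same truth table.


Compare truth tables:
d | w | φ | ψ
-------------
F | F | T | F
T | F | F | F
F | T | F | T
T | T | F | F
They differ at row 1 (d=F, w=F): φ=T but ψ=F.

No, they are not logically equivalent.


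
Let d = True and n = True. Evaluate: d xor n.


Exclusive or is true when exactly one operand is true.
Substitute: d=True, n=True.
True xor True evaluates to False.

False


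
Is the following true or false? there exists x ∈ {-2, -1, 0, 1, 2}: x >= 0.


Evaluate the predicate on each element: -2:F, -1:F, 0:T, 1:T, 2:T.
Witness x = 0 satisfies the predicate.

T


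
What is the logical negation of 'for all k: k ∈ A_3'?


¬(for all x: φ) = there exists x: ¬φ, and ¬(there exists x: φ) = for all x: ¬φ.
Apply to the universal statement.

there exists k: NOT(k ∈ A_3)


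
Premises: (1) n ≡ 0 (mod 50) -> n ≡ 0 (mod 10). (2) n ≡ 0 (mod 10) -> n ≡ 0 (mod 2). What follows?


Hypothetical syllogism: from (P → Q) and (Q → R), infer (P → R).
Chain the two implications through the shared middle term 'n ≡ 0 (mod 10)'.

n ≡ 0 (mod 50) -> n ≡ 0 (mod 2)


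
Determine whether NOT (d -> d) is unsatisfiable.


Truth table over {d}:
d | φ
-----
F | F
T | F
Every row is false.

Yes, it is a contradiction.


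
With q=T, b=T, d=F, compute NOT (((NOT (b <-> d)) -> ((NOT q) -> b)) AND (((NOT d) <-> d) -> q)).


Substitute q=T, b=T, d=F:
b <-> d = T <-> F = F
NOT (b <-> d) = T
NOT q = F
(NOT q) -> b = F -> T = T
(NOT (b <-> d)) -> ((NOT q) -> b) = T -> T = T
NOT d = T
(NOT d) <-> d = T <-> F = F
((NOT d) <-> d) -> q = F -> T = T
((NOT (b <-> d)) -> ((NOT q) -> b)) AND (((NOT d) <-> d) -> q) = T AND T = T
NOT (((NOT (b <-> d)) -> ((NOT q) -> b)) AND (((NOT d) <-> d) -> q)) = F

F


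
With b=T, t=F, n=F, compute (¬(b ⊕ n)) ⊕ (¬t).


Substitute b=T, t=F, n=F:
b ⊕ n = T ⊕ F = T
¬(b ⊕ n) = F
¬t = T
(¬(b ⊕ n)) ⊕ (¬t) = F ⊕ T = T

T


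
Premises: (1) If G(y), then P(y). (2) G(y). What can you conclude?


Modus ponens: from (P → Q) and P, infer Q.
P = 'G(y)' is asserted, and P → Q holds, so Q follows.

P(y).


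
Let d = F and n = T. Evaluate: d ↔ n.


Biconditional is true when both operands have the same truth value.
Substitute: d=F, n=T.
F ↔ T evaluates to F.

F


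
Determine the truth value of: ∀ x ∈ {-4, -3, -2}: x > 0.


Evaluate the predicate on each element: -4:F, -3:F, -2:F.
Counterexample x = -4 fails the predicate.

F


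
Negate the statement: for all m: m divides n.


¬(for all x: φ) = there exists x: ¬φ, and ¬(there exists x: φ) = for all x: ¬φ.
Apply to the universal statement.

there exists m: NOT(m divides n)


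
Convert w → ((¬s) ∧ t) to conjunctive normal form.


Step 1: Rewrite w → ((¬s) ∧ t) as ¬w ∨ ((¬s) ∧ t).
Step 2: Distribute ∨ over ∧.

((¬w) ∨ (¬s)) ∧ ((¬w) ∨ t)


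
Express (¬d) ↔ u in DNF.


Step 1: (¬d) ↔ u is true exactly when both agree: ((¬d) ∧ u) ∨ (¬(¬d) ∧ ¬u).
Step 2: Eliminate any double negations (¬¬X = X).

((¬d) ∧ u) ∨ (d ∧ (¬u))


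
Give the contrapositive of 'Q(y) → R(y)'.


The contrapositive of (P → Q) is (¬Q → ¬P); it is logically equivalent to the original.
Here P = 'Q(y)' and Q = 'R(y)'.

If not (R(y)), then not (Q(y)).


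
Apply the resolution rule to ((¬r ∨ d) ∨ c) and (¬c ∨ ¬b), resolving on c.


The clauses contain complementary literals c and ¬c.
Resolution eliminates this pair and disjoins the remaining literals (merging duplicates).

((d ∨ ¬r) ∨ ¬b)


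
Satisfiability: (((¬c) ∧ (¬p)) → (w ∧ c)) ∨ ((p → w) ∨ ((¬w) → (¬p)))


Search for a satisfying assignment over {c, p, w}.
Try c=F, p=F, w=F: the formula evaluates to T.
A satisfying assignment exists.

Satisfiable.


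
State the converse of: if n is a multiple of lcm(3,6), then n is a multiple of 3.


The converse of (P → Q) is (Q → P). It is not in general equivalent to the original.
Here P = 'n is a multiple of lcm(3,6)' and Q = 'n is a multiple of 3'.

If n is a multiple of 3, then n is a multiple of lcm(3,6).


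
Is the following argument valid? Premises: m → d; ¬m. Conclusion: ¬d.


This is denying the antecedent (fallacy). There exist truth assignments where the premises are all true but the conclusion is false.

Invalid.


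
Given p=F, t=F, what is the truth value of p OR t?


Disjunction is false only when both operands are false.
Substitute: p=F, t=F.
F OR F evaluates to F.

F


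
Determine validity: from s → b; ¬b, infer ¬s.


This matches the form of modus tollens: the conclusion follows in every model of the premises.

Valid.


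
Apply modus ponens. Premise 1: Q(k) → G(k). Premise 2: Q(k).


Modus ponens: from (P → Q) and P, infer Q.
P = 'Q(k)' is asserted, and P → Q holds, so Q follows.

G(k).


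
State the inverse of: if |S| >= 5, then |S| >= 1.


The inverse of (P → Q) is (¬P → ¬Q). It is equivalent to the converse, not to the original.
Here P = '|S| >= 5' and Q = '|S| >= 1'.

If not (|S| >= 5), then not (|S| >= 1).


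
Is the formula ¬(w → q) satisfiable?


Search for a satisfying assignment over {q, w}.
Try q=F, w=T: the formula evaluates to T.
A satisfying assignment exists.

Satisfiable.


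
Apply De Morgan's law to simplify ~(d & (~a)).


De Morgan: the negation of a conjunction is the disjunction of the negations.
Distribute ~ across &, flipping it to |, and negate each literal.

(~d) | a


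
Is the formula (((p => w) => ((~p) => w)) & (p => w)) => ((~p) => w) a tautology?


Build the truth table over {p, w}:
p | w | φ
---------
False | False | True
True | False | True
False | True | True
True | True | True
Every row evaluates to true.

Yes, it is a tautology.


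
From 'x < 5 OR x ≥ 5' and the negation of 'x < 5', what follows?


Disjunctive syllogism: from (P ∨ Q) and ¬P, infer Q.
One disjunct, 'x < 5', is ruled out; the other must hold.

x ≥ 5


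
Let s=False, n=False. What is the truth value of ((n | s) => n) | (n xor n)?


Substitute s=False, n=False:
n | s = False | False = False
(n | s) => n = False => False = True
n xor n = False xor False = False
((n | s) => n) | (n xor n) = True | False = True

True


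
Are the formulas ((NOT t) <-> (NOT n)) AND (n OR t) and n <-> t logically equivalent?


Compare truth tables:
n | t | φ | ψ
-------------
F | F | F | T
T | F | F | F
F | T | F | F
T | T | T | T
They differ at row 1 (n=F, t=F): φ=F but ψ=T.

No, they are not logically equivalent.


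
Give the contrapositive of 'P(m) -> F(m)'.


The contrapositive of (P → Q) is (¬Q → ¬P); it is logically equivalent to the original.
Here P = 'P(m)' and Q = 'F(m)'.

If not (F(m)), then not (P(m)).


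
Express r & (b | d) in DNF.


Step 1: Distribute ∧ over ∨: r ∧ (b ∨ d) = (r ∧ b) ∨ (r ∧ d).

(r & b) | (r & d)


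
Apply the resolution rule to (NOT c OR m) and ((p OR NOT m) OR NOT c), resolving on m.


The clauses contain complementary literals m and NOTm.
Resolution eliminates this pair and disjoins the remaining literals (merging duplicates).

(NOT c OR p)


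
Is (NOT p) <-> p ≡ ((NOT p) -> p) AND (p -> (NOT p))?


Compare truth tables:
p | φ | ψ
---------
F | F | F
T | F | F
The columns φ and ψ agree on every row.

Yes, they are logically equivalent.


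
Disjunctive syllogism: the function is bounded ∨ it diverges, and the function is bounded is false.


Disjunctive syllogism: from (P ∨ Q) and ¬P, infer Q.
One disjunct, 'the function is bounded', is ruled out; the other must hold.

it diverges


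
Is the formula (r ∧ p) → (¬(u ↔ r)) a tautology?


Build the truth table over {p, r, u}:
p | r | u | φ
-------------
F | F | F | T
T | F | F | T
F | T | F | T
T | T | F | T
F | F | T | T
T | F | T | T
F | T | T | T
T | T | T | F
Counterexample at row 8: with p=T, r=T, u=T, the formula is F.

No, it is not a tautology.


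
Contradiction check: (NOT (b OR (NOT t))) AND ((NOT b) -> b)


Truth table over {b, t}:
b | t | φ
---------
F | F | F
T | F | F
F | T | F
T | T | F
Every row is false.

Yes, it is a contradiction.


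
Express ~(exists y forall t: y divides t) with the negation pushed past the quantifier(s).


Negation flips each quantifier (∀↔∃) and negates the inner predicate.
¬(exists y forall t: φ) = forall y exists t: ¬φ.

forall y exists t: ~(y divides t)


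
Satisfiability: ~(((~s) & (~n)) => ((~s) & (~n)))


Check all 4 assignments over {n, s}:
n | s | φ
---------
False | False | False
True | False | False
False | True | False
True | True | False
No assignment makes the formula true.

Unsatisfiable.


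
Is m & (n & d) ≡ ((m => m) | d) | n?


Compare truth tables:
d | m | n | φ | ψ
-----------------
False | False | False | False | True
True | False | False | False | True
False | True | False | False | True
True | True | False | False | True
False | False | True | False | True
True | False | True | False | True
False | True | True | False | True
True | True | True | True | True
They differ at row 1 (d=False, m=False, n=False): φ=False but ψ=True.

No, they are not logically equivalent.


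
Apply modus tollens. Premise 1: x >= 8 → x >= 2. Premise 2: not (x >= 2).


Modus tollens: from (P → Q) and ¬Q, infer ¬P.
Q = 'x >= 2' is denied; since P → Q, P must also fail.

Not (x >= 8).


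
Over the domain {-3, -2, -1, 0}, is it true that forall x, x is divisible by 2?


Evaluate the predicate on each element: -3:False, -2:True, -1:False, 0:True.
Counterexample x = -3 fails the predicate.

False


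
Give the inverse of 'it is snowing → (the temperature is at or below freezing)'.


The inverse of (P → Q) is (¬P → ¬Q). It is equivalent to the converse, not to the original.
Here P = 'it is snowing' and Q = '(the temperature is at or below freezing)'.

If not (it is snowing), then not ((the temperature is at or below freezing)).


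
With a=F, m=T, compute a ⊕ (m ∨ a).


Substitute a=F, m=T:
m ∨ a = T ∨ F = T
a ⊕ (m ∨ a) = F ⊕ T = T

T


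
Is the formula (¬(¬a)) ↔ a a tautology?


Build the truth table over {a}:
a | φ
-----
F | T
T | T
Every row evaluates to true.

Yes, it is a tautology.


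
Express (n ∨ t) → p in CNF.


Step 1: Rewrite as ¬(n ∨ t) ∨ p = (¬n ∧ ¬t) ∨ p.
Step 2: Distribute ∨ over ∧.

((¬n) ∨ p) ∧ ((¬t) ∨ p)


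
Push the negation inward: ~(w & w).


De Morgan: the negation of a conjunction is the disjunction of the negations.
Distribute ~ across &, flipping it to |, and negate each literal.

(~w) | (~w)


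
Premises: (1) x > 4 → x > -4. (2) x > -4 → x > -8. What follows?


Hypothetical syllogism: from (P → Q) and (Q → R), infer (P → R).
Chain the two implications through the shared middle term 'x > -4'.

x > 4 → x > -8


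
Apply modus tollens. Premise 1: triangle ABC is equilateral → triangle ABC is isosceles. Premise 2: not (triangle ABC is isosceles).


Modus tollens: from (P → Q) and ¬Q, infer ¬P.
Q = 'triangle ABC is isosceles' is denied; since P → Q, P must also fail.

Not (triangle ABC is equilateral).


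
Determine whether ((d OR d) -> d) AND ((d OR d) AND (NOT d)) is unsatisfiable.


Truth table over {d}:
d | φ
-----
F | F
T | F
Every row is false.

Yes, it is a contradiction.


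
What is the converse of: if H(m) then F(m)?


The converse of (P → Q) is (Q → P). It is not in general equivalent to the original.
Here P = 'H(m)' and Q = 'F(m)'.

If F(m), then H(m).


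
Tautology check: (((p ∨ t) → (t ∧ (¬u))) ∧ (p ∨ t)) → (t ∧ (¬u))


Build the truth table over {p, t, u}:
p | t | u | φ
-------------
F | F | F | T
T | F | F | T
F | T | F | T
T | T | F | T
F | F | T | T
T | F | T | T
F | T | T | T
T | T | T | T
Every row evaluates to true.

Yes, it is a tautology.


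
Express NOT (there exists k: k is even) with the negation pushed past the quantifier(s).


¬(for all x: φ) = there exists x: ¬φ, and ¬(there exists x: φ) = for all x: ¬φ.
Apply to the existential statement.

for all k: NOT(k is even)


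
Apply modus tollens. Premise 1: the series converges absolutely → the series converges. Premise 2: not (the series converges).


Modus tollens: from (P → Q) and ¬Q, infer ¬P.
Q = 'the series converges' is denied; since P → Q, P must also fail.

Not (the series converges absolutely).


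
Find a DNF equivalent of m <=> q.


Step 1: m ↔ q is true exactly when both agree: (m ∧ q) ∨ (¬m ∧ ¬q).

(m & q) | ((~m) & (~q))


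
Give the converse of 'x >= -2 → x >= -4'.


The converse of (P → Q) is (Q → P). It is not in general equivalent to the original.
Here P = 'x >= -2' and Q = 'x >= -4'.

If x >= -4, then x >= -2.


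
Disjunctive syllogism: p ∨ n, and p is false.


Disjunctive syllogism: from (P ∨ Q) and ¬P, infer Q.
One disjunct, 'p', is ruled out; the other must hold.

n


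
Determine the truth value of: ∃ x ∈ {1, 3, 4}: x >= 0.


Evaluate the predicate on each element: 1:T, 3:T, 4:T.
Witness x = 1 satisfies the predicate.

T


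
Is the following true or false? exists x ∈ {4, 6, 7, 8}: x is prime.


Evaluate the predicate on each element: 4:False, 6:False, 7:True, 8:False.
Witness x = 7 satisfies the predicate.

True


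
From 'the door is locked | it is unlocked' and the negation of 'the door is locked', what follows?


Disjunctive syllogism: from (P ∨ Q) and ¬P, infer Q.
One disjunct, 'the door is locked', is ruled out; the other must hold.

it is unlocked


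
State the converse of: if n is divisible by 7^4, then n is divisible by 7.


The converse of (P → Q) is (Q → P). It is not in general equivalent to the original.
Here P = 'n is divisible by 7^4' and Q = 'n is divisible by 7'.

If n is divisible by 7, then n is divisible by 7^4.


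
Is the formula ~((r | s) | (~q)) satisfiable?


Search for a satisfying assignment over {q, r, s}.
Try q=True, r=False, s=False: the formula evaluates to True.
A satisfying assignment exists.

Satisfiable.


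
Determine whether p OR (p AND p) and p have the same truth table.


Compare truth tables:
p | φ | ψ
---------
F | F | F
T | T | T
The columns φ and ψ agree on every row.

Yes, they are logically equivalent.


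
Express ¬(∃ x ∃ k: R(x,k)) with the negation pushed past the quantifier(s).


Negation flips each quantifier (∀↔∃) and negates the inner predicate.
¬(∃ x ∃ k: φ) = ∀ x ∀ k: ¬φ.

∀ x ∀ k: ¬(R(x,k))


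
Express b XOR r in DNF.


Step 1: b ⊕ r is true exactly when they disagree: (b ∧ ¬r) ∨ (¬b ∧ r).

(b AND (NOT r)) OR ((NOT b) AND r)


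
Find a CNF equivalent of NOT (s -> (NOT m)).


Step 1: Rewrite s → (¬m) as ¬s ∨ (¬m).
Step 2: Negate: ¬(¬s ∨ (¬m)) = s ∧ ¬(¬m) (De Morgan + double negation).
Step 3: Eliminate any double negations (¬¬X = X).

s AND m


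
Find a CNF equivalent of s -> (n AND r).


Step 1: Rewrite s → (n ∧ r) as ¬s ∨ (n ∧ r).
Step 2: Distribute ∨ over ∧.

((NOT s) OR n) AND ((NOT s) OR r)


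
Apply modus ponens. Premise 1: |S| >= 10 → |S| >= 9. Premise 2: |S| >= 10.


Modus ponens: from (P → Q) and P, infer Q.
P = '|S| >= 10' is asserted, and P → Q holds, so Q follows.

|S| >= 9.


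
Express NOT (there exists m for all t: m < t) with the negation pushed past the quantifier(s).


Negation flips each quantifier (∀↔∃) and negates the inner predicate.
¬(there exists m for all t: φ) = for all m there exists t: ¬φ.

for all m there exists t: NOT(m < t)


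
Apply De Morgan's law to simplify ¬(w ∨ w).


De Morgan: the negation of a disjunction is the conjunction of the negations.
Distribute ¬ across ∨, flipping it to ∧, and negate each literal.

(¬w) ∧ (¬w)


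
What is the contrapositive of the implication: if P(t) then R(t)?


The contrapositive of (P → Q) is (¬Q → ¬P); it is logically equivalent to the original.
Here P = 'P(t)' and Q = 'R(t)'.

If not (R(t)), then not (P(t)).


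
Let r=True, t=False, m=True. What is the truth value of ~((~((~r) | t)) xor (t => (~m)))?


Substitute r=True, t=False, m=True:
~r = False
(~r) | t = False | False = False
~((~r) | t) = True
~m = False
t => (~m) = False => False = True
(~((~r) | t)) xor (t => (~m)) = True xor True = False
~((~((~r) | t)) xor (t => (~m))) = True

True


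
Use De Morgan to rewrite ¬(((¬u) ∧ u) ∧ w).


De Morgan: the negation of a conjunction is the disjunction of the negations.
Distribute ¬ across ∧, flipping it to ∨, and negate each literal.

(u ∨ (¬u)) ∨ (¬w)


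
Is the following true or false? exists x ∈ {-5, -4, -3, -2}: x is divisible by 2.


Evaluate the predicate on each element: -5:False, -4:True, -3:False, -2:True.
Witness x = -4 satisfies the predicate.

True


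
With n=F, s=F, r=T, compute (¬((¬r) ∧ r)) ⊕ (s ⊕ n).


Substitute n=F, s=F, r=T:
¬r = F
(¬r) ∧ r = F ∧ T = F
¬((¬r) ∧ r) = T
s ⊕ n = F ⊕ F = F
(¬((¬r) ∧ r)) ⊕ (s ⊕ n) = T ⊕ F = T

T


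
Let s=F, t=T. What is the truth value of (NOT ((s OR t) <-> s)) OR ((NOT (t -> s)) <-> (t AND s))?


Substitute s=F, t=T:
s OR t = F OR T = T
(s OR t) <-> s = T <-> F = F
NOT ((s OR t) <-> s) = T
t -> s = T -> F = F
NOT (t -> s) = T
t AND s = T AND F = F
(NOT (t -> s)) <-> (t AND s) = T <-> F = F
(NOT ((s OR t) <-> s)) OR ((NOT (t -> s)) <-> (t AND s)) = T OR F = T

T


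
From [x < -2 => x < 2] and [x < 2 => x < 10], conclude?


Hypothetical syllogism: from (P → Q) and (Q → R), infer (P → R).
Chain the two implications through the shared middle term 'x < 2'.

x < -2 => x < 10


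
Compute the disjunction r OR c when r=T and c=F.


Disjunction is false only when both operands are false.
Substitute: r=T, c=F.
T OR F evaluates to T.

T


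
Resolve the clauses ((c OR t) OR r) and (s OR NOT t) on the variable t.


The clauses contain complementary literals t and NOTt.
Resolution eliminates this pair and disjoins the remaining literals (merging duplicates).

((c OR r) OR s)


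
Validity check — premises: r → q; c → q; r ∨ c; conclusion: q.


This matches the form of proof by cases: the conclusion follows in every model of the premises.

Valid.


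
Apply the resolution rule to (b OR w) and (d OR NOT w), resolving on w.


The clauses contain complementary literals w and NOTw.
Resolution eliminates this pair and disjoins the remaining literals (merging duplicates).

(b OR d)


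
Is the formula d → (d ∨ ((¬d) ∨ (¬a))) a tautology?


Build the truth table over {a, d}:
a | d | φ
---------
F | F | T
T | F | T
F | T | T
T | T | T
Every row evaluates to true.

Yes, it is a tautology.


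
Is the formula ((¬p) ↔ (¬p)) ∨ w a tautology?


Build the truth table over {p, w}:
p | w | φ
---------
F | F | T
T | F | T
F | T | T
T | T | T
Every row evaluates to true.

Yes, it is a tautology.


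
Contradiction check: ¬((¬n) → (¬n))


Truth table over {n}:
n | φ
-----
F | F
T | F
Every row is false.

Yes, it is a contradiction.


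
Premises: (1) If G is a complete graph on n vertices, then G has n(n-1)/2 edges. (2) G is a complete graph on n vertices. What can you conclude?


Modus ponens: from (P → Q) and P, infer Q.
P = 'G is a complete graph on n vertices' is asserted, and P → Q holds, so Q follows.

G has n(n-1)/2 edges.


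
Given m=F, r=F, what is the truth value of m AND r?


Conjunction is true only when both operands are true.
Substitute: m=F, r=F.
F AND F evaluates to F.

F


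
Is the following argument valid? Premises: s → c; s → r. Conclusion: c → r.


This is (no valid rule). There exist truth assignments where the premises are all true but the conclusion is false.

Invalid.


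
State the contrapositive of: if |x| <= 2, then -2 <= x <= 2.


The contrapositive of (P → Q) is (¬Q → ¬P); it is logically equivalent to the original.
Here P = '|x| <= 2' and Q = '-2 <= x <= 2'.

If not (-2 <= x <= 2), then not (|x| <= 2).


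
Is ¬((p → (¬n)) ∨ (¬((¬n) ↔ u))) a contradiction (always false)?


Truth table over {n, p, u}:
n | p | u | φ
-------------
F | F | F | F
T | F | F | F
F | T | F | F
T | T | F | T
F | F | T | F
T | F | T | F
F | T | T | F
T | T | T | F
Satisfying assignment at row 4: n=T, p=T, u=F gives T.

No, it is not a contradiction.


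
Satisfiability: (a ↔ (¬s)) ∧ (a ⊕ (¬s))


Check all 4 assignments over {a, s}:
a | s | φ
---------
F | F | F
T | F | F
F | T | F
T | T | F
No assignment makes the formula true.

Unsatisfiable.


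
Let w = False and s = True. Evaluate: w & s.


Conjunction is true only when both operands are true.
Substitute: w=False, s=True.
False & True evaluates to False.

False


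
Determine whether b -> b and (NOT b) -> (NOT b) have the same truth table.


Compare truth tables:
b | φ | ψ
---------
F | T | T
T | T | T
The columns φ and ψ agree on every row.

Yes, they are logically equivalent.


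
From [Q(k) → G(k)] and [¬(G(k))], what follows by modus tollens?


Modus tollens: from (P → Q) and ¬Q, infer ¬P.
Q = 'G(k)' is denied; since P → Q, P must also fail.

Not (Q(k)).


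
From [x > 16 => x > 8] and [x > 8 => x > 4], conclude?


Hypothetical syllogism: from (P → Q) and (Q → R), infer (P → R).
Chain the two implications through the shared middle term 'x > 8'.

x > 16 => x > 4


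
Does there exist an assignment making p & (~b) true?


Search for a satisfying assignment over {b, p}.
Try b=False, p=True: the formula evaluates to True.
A satisfying assignment exists.

Satisfiable.


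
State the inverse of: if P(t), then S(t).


The inverse of (P → Q) is (¬P → ¬Q). It is equivalent to the converse, not to the original.
Here P = 'P(t)' and Q = 'S(t)'.

If not (P(t)), then not (S(t)).


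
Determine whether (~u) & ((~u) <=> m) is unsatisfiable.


Truth table over {m, u}:
m | u | φ
---------
False | False | False
True | False | True
False | True | False
True | True | False
Satisfying assignment at row 2: m=True, u=False gives True.

No, it is not a contradiction.


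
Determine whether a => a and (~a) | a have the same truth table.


Compare truth tables:
a | φ | ψ
---------
False | True | True
True | True | True
The columns φ and ψ agree on every row.

Yes, they are logically equivalent.


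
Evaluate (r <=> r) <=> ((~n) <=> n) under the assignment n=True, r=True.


Substitute n=True, r=True:
r <=> r = True <=> True = True
~n = False
(~n) <=> n = False <=> True = False
(r <=> r) <=> ((~n) <=> n) = True <=> False = False

False


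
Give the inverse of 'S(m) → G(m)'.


The inverse of (P → Q) is (¬P → ¬Q). It is equivalent to the converse, not to the original.
Here P = 'S(m)' and Q = 'G(m)'.

If not (S(m)), then not (G(m)).


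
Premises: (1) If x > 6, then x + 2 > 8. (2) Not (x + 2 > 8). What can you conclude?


Modus tollens: from (P → Q) and ¬Q, infer ¬P.
Q = 'x + 2 > 8' is denied; since P → Q, P must also fail.

Not (x > 6).


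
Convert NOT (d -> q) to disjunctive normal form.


Step 1: Rewrite implication then negate: ¬(¬d ∨ q) = d ∧ ¬q.

d AND (NOT q)


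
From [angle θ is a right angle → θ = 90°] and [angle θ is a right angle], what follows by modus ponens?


Modus ponens: from (P → Q) and P, infer Q.
P = 'angle θ is a right angle' is asserted, and P → Q holds, so Q follows.

θ = 90°.


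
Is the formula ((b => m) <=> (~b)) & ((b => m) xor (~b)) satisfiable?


Check all 4 assignments over {b, m}:
b | m | φ
---------
False | False | False
True | False | False
False | True | False
True | True | False
No assignment makes the formula true.

Unsatisfiable.


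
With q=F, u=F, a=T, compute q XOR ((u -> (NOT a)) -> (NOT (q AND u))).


Substitute q=F, u=F, a=T:
NOT a = F
u -> (NOT a) = F -> F = T
q AND u = F AND F = F
NOT (q AND u) = T
(u -> (NOT a)) -> (NOT (q AND u)) = T -> T = T
q XOR ((u -> (NOT a)) -> (NOT (q AND u))) = F XOR T = T

T


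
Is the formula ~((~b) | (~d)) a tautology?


Build the truth table over {b, d}:
b | d | φ
---------
False | False | False
True | False | False
False | True | False
True | True | True
Counterexample at row 1: with b=False, d=False, the formula is False.

No, it is not a tautology.


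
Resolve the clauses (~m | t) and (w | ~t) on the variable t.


The clauses contain complementary literals t and ~t.
Resolution eliminates this pair and disjoins the remaining literals (merging duplicates).

(~m | w)


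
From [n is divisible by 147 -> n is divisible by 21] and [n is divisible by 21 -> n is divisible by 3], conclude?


Hypothetical syllogism: from (P → Q) and (Q → R), infer (P → R).
Chain the two implications through the shared middle term 'n is divisible by 21'.

n is divisible by 147 -> n is divisible by 3


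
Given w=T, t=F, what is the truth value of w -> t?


Implication is false only when antecedent is true and consequent is false.
Substitute: w=T, t=F.
T -> F evaluates to F.

F


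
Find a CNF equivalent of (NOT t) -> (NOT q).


Step 1: Rewrite (¬t) → (¬q) as ¬(¬t) ∨ (¬q).
Step 2: Eliminate any double negations (¬¬X = X).

t OR (NOT q)


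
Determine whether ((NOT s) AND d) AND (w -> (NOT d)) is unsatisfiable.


Truth table over {d, s, w}:
d | s | w | φ
-------------
F | F | F | F
T | F | F | T
F | T | F | F
T | T | F | F
F | F | T | F
T | F | T | F
F | T | T | F
T | T | T | F
Satisfying assignment at row 2: d=T, s=F, w=F gives T.

No, it is not a contradiction.


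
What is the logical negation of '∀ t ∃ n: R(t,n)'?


Negation flips each quantifier (∀↔∃) and negates the inner predicate.
¬(∀ t ∃ n: φ) = ∃ t ∀ n: ¬φ.

∃ t ∀ n: ¬(R(t,n))


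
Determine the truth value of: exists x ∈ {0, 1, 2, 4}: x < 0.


Evaluate the predicate on each element: 0:False, 1:False, 2:False, 4:False.
No element satisfies the predicate.

False


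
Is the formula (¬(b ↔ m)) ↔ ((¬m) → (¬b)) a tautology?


Build the truth table over {b, m}:
b | m | φ
---------
F | F | F
T | F | F
F | T | T
T | T | F
Counterexample at row 1: with b=F, m=F, the formula is F.

No, it is not a tautology.


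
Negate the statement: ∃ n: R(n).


¬(∀ x: φ) = ∃ x: ¬φ, and ¬(∃ x: φ) = ∀ x: ¬φ.
Apply to the existential statement.

∀ n: ¬(R(n))


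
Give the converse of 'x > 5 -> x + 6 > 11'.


The converse of (P → Q) is (Q → P). It is not in general equivalent to the original.
Here P = 'x > 5' and Q = 'x + 6 > 11'.

If x + 6 > 11, then x > 5.


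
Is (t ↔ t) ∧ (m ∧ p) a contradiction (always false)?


Truth table over {m, p, t}:
m | p | t | φ
-------------
F | F | F | F
T | F | F | F
F | T | F | F
T | T | F | T
F | F | T | F
T | F | T | F
F | T | T | F
T | T | T | T
Satisfying assignment at row 4: m=T, p=T, t=F gives T.

No, it is not a contradiction.


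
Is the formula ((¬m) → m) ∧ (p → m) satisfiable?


Search for a satisfying assignment over {m, p}.
Try m=T, p=F: the formula evaluates to T.
A satisfying assignment exists.

Satisfiable.


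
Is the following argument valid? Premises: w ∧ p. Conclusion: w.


This matches the form of conjunction elimination: the conclusion follows in every model of the premises.

Valid.


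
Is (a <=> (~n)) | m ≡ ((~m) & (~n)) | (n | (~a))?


Compare truth tables:
a | m | n | φ | ψ
-----------------
False | False | False | False | True
True | False | False | True | True
False | True | False | True | True
True | True | False | True | False
False | False | True | True | True
True | False | True | False | True
False | True | True | True | True
True | True | True | True | True
They differ at row 1 (a=False, m=False, n=False): φ=False but ψ=True.

No, they are not logically equivalent.


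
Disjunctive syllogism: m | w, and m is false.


Disjunctive syllogism: from (P ∨ Q) and ¬P, infer Q.
One disjunct, 'm', is ruled out; the other must hold.

w


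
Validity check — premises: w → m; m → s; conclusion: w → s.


This matches the form of hypothetical syllogism: the conclusion follows in every model of the premises.

Valid.


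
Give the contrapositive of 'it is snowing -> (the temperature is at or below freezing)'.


The contrapositive of (P → Q) is (¬Q → ¬P); it is logically equivalent to the original.
Here P = 'it is snowing' and Q = '(the temperature is at or below freezing)'.

If not ((the temperature is at or below freezing)), then not (it is snowing).


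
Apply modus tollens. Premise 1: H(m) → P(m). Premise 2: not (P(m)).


Modus tollens: from (P → Q) and ¬Q, infer ¬P.
Q = 'P(m)' is denied; since P → Q, P must also fail.

Not (H(m)).


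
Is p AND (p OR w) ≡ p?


Compare truth tables:
p | w | φ | ψ
-------------
F | F | F | F
T | F | T | T
F | T | F | F
T | T | T | T
The columns φ and ψ agree on every row.

Yes, they are logically equivalent.


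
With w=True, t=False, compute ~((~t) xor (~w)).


Substitute w=True, t=False:
~t = True
~w = False
(~t) xor (~w) = True xor False = True
~((~t) xor (~w)) = False

False


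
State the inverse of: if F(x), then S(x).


The inverse of (P → Q) is (¬P → ¬Q). It is equivalent to the converse, not to the original.
Here P = 'F(x)' and Q = 'S(x)'.

If not (F(x)), then not (S(x)).


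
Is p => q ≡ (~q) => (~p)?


Compare truth tables:
p | q | φ | ψ
-------------
False | False | True | True
True | False | False | False
False | True | True | True
True | True | True | True
The columns φ and ψ agree on every row.

Yes, they are logically equivalent.


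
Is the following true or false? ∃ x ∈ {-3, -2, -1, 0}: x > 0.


Evaluate the predicate on each element: -3:F, -2:F, -1:F, 0:F.
No element satisfies the predicate.

F


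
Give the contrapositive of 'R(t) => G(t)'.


The contrapositive of (P → Q) is (¬Q → ¬P); it is logically equivalent to the original.
Here P = 'R(t)' and Q = 'G(t)'.

If not (G(t)), then not (R(t)).


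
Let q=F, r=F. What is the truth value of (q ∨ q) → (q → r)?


Substitute q=F, r=F:
q ∨ q = F ∨ F = F
q → r = F → F = T
(q ∨ q) → (q → r) = F → T = T

T


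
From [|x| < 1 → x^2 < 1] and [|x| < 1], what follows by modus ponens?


Modus ponens: from (P → Q) and P, infer Q.
P = '|x| < 1' is asserted, and P → Q holds, so Q follows.

x^2 < 1.


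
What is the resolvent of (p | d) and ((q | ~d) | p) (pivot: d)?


The clauses contain complementary literals d and ~d.
Resolution eliminates this pair and disjoins the remaining literals (merging duplicates).

(p | q)


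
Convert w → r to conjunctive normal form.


Step 1: Rewrite w → r as ¬w ∨ r.

(¬w) ∨ r


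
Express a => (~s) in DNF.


Step 1: Rewrite a → (¬s) as ¬a ∨ (¬s).

(~a) | (~s)


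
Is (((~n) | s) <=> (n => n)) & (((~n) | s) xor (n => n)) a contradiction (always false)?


Truth table over {n, s}:
n | s | φ
---------
False | False | False
True | False | False
False | True | False
True | True | False
Every row is false.

Yes, it is a contradiction.


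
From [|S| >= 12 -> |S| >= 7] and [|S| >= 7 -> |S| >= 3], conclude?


Hypothetical syllogism: from (P → Q) and (Q → R), infer (P → R).
Chain the two implications through the shared middle term '|S| >= 7'.

|S| >= 12 -> |S| >= 3


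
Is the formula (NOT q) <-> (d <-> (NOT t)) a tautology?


Build the truth table over {d, q, t}:
d | q | t | φ
-------------
F | F | F | F
T | F | F | T
F | T | F | T
T | T | F | F
F | F | T | T
T | F | T | F
F | T | T | F
T | T | T | T
Counterexample at row 1: with d=F, q=F, t=F, the formula is F.

No, it is not a tautology.


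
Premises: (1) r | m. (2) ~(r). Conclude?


Disjunctive syllogism: from (P ∨ Q) and ¬P, infer Q.
One disjunct, 'r', is ruled out; the other must hold.

m


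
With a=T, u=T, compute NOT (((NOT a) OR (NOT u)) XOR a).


Substitute a=T, u=T:
NOT a = F
NOT u = F
(NOT a) OR (NOT u) = F OR F = F
((NOT a) OR (NOT u)) XOR a = F XOR T = T
NOT (((NOT a) OR (NOT u)) XOR a) = F

F


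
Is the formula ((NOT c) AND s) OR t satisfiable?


Search for a satisfying assignment over {c, s, t}.
Try c=F, s=T, t=F: the formula evaluates to T.
A satisfying assignment exists.

Satisfiable.


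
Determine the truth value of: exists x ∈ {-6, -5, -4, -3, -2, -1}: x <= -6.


Evaluate the predicate on each element: -6:True, -5:False, -4:False, -3:False, -2:False, -1:False.
Witness x = -6 satisfies the predicate.

True


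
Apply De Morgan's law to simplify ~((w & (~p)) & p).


De Morgan: the negation of a conjunction is the disjunction of the negations.
Distribute ~ across &, flipping it to |, and negate each literal.

((~w) | p) | (~p)


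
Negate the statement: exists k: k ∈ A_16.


¬(forall x: φ) = exists x: ¬φ, and ¬(exists x: φ) = forall x: ¬φ.
Apply to the existential statement.

forall k: ~(k ∈ A_16)


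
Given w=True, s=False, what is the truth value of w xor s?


Exclusive or is true when exactly one operand is true.
Substitute: w=True, s=False.
True xor False evaluates to True.

True


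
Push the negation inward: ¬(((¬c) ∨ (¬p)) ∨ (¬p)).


De Morgan: the negation of a disjunction is the conjunction of the negations.
Distribute ¬ across ∨, flipping it to ∧, and negate each literal.

(c ∧ p) ∧ p


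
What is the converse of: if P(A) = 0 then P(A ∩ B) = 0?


The converse of (P → Q) is (Q → P). It is not in general equivalent to the original.
Here P = 'P(A) = 0' and Q = 'P(A ∩ B) = 0'.

If P(A ∩ B) = 0, then P(A) = 0.


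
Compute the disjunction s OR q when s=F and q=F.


Disjunction is false only when both operands are false.
Substitute: s=F, q=F.
F OR F evaluates to F.

F


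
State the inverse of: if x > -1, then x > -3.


The inverse of (P → Q) is (¬P → ¬Q). It is equivalent to the converse, not to the original.
Here P = 'x > -1' and Q = 'x > -3'.

If not (x > -1), then not (x > -3).


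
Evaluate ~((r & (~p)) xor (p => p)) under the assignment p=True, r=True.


Substitute p=True, r=True:
~p = False
r & (~p) = True & False = False
p => p = True => True = True
(r & (~p)) xor (p => p) = False xor True = True
~((r & (~p)) xor (p => p)) = False

False
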